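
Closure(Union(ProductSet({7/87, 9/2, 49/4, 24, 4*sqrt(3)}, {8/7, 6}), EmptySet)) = ProductSet({7/87, 9/2, 49/4, 24, 4*sqrt(3)}, {8/7, 6})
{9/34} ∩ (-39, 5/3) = {9/34}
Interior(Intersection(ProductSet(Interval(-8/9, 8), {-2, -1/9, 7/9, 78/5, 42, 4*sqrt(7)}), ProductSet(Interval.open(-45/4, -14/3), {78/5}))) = EmptySet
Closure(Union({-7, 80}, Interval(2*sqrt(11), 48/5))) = Union({-7, 80}, Interval(2*sqrt(11), 48/5))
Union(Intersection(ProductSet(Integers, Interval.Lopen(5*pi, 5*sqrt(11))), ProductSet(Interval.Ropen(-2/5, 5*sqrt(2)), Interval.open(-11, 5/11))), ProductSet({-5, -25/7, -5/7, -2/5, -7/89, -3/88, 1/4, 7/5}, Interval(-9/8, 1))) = ProductSet({-5, -25/7, -5/7, -2/5, -7/89, -3/88, 1/4, 7/5}, Interval(-9/8, 1))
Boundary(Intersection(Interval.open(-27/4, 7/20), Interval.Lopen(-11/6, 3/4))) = {-11/6, 7/20}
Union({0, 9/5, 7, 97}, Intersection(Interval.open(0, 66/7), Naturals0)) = Union({0, 9/5, 97}, Range(1, 10, 1))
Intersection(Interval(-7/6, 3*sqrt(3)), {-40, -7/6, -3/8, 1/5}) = {-7/6, -3/8, 1/5}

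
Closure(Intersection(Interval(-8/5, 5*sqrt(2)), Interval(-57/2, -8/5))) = {-8/5}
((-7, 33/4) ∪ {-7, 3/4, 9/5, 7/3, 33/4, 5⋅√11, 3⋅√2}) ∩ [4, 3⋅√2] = [4, 3⋅√2]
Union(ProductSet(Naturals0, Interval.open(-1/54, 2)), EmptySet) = ProductSet(Naturals0, Interval.open(-1/54, 2))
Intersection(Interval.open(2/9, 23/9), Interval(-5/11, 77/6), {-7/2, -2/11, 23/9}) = EmptySet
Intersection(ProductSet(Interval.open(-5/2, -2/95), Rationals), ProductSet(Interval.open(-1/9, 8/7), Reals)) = ProductSet(Interval.open(-1/9, -2/95), Rationals)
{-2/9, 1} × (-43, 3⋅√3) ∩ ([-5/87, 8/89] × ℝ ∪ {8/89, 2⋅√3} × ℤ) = ∅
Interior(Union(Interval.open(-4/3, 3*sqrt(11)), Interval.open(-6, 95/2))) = Interval.open(-6, 95/2)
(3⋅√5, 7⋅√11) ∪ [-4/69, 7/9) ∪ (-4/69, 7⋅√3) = [-4/69, 7⋅√11)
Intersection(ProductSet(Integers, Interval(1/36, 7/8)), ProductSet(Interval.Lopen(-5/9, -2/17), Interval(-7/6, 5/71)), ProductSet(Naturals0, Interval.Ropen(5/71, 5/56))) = EmptySet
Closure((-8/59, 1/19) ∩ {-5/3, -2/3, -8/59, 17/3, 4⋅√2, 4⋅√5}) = ∅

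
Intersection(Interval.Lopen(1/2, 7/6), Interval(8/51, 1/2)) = EmptySet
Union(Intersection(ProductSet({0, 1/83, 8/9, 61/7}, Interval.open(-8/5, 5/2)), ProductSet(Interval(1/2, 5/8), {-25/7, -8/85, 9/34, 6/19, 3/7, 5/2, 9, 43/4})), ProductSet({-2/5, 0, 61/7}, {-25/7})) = ProductSet({-2/5, 0, 61/7}, {-25/7})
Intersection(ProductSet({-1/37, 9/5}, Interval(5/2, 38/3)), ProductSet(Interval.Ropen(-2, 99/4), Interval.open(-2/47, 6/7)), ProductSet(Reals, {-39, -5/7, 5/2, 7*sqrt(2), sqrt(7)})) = EmptySet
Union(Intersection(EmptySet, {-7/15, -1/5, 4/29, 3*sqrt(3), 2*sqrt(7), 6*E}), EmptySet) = EmptySet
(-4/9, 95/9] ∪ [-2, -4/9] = [-2, 95/9]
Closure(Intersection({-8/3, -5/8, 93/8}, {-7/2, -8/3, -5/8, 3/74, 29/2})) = {-8/3, -5/8}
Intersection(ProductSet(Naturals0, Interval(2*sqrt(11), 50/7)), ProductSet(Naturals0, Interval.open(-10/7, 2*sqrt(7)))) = EmptySet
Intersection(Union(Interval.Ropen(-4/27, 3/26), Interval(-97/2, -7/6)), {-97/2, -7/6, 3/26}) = {-97/2, -7/6}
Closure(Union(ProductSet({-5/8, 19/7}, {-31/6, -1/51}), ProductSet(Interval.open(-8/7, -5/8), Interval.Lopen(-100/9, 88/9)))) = Union(ProductSet({-8/7, -5/8}, Interval(-100/9, 88/9)), ProductSet({-5/8, 19/7}, {-31/6, -1/51}), ProductSet(Interval(-8/7, -5/8), {-100/9, 88/9}), ProductSet(Interval.open(-8/7, -5/8), Interval.Lopen(-100/9, 88/9)))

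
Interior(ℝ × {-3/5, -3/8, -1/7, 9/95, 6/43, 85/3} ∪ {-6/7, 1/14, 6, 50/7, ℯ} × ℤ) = ∅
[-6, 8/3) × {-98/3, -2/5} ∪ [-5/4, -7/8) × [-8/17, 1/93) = ([-6, 8/3) × {-98/3, -2/5}) ∪ ([-5/4, -7/8) × [-8/17, 1/93))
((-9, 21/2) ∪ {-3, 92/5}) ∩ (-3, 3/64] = (-3, 3/64]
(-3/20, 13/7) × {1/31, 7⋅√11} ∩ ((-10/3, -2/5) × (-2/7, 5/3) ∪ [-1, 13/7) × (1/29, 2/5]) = ∅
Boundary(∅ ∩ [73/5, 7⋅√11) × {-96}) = ∅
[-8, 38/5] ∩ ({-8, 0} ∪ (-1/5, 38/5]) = {-8} ∪ (-1/5, 38/5]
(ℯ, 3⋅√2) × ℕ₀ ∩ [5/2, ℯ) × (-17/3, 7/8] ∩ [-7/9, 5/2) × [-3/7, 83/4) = ∅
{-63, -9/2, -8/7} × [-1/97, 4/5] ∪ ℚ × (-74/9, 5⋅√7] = ℚ × (-74/9, 5⋅√7]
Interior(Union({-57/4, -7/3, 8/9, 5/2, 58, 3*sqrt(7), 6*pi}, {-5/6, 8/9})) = EmptySet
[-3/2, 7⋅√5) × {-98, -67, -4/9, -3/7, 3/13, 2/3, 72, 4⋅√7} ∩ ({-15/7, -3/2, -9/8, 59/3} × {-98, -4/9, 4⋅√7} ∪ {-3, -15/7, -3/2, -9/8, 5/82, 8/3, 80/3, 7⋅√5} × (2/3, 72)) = ({-3/2, -9/8} × {-98, -4/9, 4⋅√7}) ∪ ({-3/2, -9/8, 5/82, 8/3} × {4⋅√7})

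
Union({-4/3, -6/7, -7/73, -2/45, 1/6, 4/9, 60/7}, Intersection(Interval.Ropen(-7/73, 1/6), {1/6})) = {-4/3, -6/7, -7/73, -2/45, 1/6, 4/9, 60/7}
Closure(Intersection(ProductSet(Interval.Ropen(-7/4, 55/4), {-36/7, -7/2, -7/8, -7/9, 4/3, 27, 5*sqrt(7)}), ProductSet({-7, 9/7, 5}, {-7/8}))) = ProductSet({9/7, 5}, {-7/8})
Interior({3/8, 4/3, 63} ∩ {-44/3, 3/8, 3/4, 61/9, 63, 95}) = ∅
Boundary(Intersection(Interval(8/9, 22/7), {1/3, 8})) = EmptySet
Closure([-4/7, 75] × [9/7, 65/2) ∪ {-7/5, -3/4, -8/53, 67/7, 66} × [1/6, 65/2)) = ([-4/7, 75] × [9/7, 65/2]) ∪ ({-7/5, -3/4, -8/53, 67/7, 66} × [1/6, 65/2])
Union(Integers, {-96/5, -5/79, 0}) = Union({-96/5, -5/79}, Integers)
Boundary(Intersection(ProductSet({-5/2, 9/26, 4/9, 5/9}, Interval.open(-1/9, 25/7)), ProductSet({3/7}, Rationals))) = EmptySet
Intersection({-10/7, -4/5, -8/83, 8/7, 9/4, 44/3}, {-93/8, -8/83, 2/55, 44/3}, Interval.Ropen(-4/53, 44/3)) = EmptySet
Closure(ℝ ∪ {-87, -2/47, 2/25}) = ℝ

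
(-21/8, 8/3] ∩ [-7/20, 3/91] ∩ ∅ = ∅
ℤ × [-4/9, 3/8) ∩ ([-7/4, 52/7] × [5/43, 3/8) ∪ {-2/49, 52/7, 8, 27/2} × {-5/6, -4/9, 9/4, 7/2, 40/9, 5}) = ({8} × {-4/9}) ∪ ({-1, 0, …, 7} × [5/43, 3/8))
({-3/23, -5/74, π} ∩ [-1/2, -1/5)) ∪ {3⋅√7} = {3⋅√7}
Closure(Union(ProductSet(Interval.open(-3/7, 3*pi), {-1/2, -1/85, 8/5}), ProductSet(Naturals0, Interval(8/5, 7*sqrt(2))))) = Union(ProductSet(Interval(-3/7, 3*pi), {-1/2, -1/85, 8/5}), ProductSet(Naturals0, Interval(8/5, 7*sqrt(2))))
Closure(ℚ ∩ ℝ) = ℝ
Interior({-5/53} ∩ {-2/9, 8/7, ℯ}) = ∅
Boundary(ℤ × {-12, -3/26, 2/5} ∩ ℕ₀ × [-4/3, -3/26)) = ∅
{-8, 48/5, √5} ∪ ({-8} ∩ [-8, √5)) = {-8, 48/5, √5}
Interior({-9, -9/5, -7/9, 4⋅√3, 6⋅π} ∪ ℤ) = ∅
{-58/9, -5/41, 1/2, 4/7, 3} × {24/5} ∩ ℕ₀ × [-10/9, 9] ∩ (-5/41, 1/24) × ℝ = ∅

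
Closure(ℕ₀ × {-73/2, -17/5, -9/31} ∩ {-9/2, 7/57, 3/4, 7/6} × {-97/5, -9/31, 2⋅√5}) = ∅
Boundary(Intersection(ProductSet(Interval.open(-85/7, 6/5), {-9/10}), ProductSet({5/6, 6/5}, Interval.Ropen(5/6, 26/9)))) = EmptySet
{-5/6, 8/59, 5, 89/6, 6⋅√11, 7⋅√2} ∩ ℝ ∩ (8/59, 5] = {5}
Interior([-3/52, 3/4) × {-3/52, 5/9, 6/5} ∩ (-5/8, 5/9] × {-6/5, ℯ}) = ∅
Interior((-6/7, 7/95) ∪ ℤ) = ({0} \ ℤ \ (-6/7, 7/95)) ∪ (ℤ \ ({-6/7, 7/95} ∪ (ℤ \ (-6/7, 7/95)))) ∪ ((-6/7, 7/95) \ ℤ \ (-6/7, 7/95)) ∪ ({0} \ ({-6/7, 7/95} ∪ (ℤ \ (-6/7, 7/95))))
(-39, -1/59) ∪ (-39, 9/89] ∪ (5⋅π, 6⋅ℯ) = (-39, 9/89] ∪ (5⋅π, 6⋅ℯ)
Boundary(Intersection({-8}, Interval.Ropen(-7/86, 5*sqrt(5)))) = EmptySet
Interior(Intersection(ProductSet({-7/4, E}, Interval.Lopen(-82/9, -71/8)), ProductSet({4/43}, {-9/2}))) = EmptySet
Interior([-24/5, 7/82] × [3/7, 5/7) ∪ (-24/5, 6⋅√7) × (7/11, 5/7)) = ((-24/5, 7/82) × (3/7, 5/7)) ∪ ((-24/5, 6⋅√7) × (7/11, 5/7))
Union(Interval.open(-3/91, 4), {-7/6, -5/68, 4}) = Union({-7/6, -5/68}, Interval.Lopen(-3/91, 4))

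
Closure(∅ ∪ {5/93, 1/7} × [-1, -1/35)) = {5/93, 1/7} × [-1, -1/35]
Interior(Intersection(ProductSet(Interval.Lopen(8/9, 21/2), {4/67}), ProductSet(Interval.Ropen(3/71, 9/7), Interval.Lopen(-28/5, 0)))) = EmptySet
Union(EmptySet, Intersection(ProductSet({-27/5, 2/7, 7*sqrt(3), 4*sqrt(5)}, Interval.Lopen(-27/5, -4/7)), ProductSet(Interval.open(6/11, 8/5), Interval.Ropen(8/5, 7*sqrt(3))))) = EmptySet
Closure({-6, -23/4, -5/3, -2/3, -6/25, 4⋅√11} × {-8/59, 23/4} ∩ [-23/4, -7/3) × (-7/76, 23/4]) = {-23/4} × {23/4}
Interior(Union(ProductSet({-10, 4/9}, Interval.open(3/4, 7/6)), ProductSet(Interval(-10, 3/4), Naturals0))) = EmptySet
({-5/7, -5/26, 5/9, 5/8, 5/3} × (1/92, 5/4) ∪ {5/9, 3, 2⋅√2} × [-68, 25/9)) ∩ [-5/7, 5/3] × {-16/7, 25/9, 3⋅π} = {5/9} × {-16/7}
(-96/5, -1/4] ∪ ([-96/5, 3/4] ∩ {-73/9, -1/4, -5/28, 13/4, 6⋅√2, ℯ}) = (-96/5, -1/4] ∪ {-5/28}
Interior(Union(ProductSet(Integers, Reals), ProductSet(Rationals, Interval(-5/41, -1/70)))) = EmptySet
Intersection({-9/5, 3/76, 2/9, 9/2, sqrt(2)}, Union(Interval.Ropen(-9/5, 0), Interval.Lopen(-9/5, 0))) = {-9/5}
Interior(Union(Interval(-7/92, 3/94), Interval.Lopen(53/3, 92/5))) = Union(Interval.open(-7/92, 3/94), Interval.open(53/3, 92/5))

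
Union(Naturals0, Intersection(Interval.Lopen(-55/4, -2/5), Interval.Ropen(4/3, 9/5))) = Naturals0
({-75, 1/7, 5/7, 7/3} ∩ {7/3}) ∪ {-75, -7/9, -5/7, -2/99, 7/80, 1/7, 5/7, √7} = {-75, -7/9, -5/7, -2/99, 7/80, 1/7, 5/7, 7/3, √7}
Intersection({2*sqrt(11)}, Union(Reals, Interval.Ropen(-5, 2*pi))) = {2*sqrt(11)}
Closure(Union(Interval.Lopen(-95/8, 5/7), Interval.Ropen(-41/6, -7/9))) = Interval(-95/8, 5/7)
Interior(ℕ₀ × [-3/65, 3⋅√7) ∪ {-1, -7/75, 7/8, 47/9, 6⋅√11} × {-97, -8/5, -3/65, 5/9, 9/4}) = ∅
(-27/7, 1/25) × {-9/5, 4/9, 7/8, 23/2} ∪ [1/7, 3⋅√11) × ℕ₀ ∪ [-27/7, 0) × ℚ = ([-27/7, 0) × ℚ) ∪ ((-27/7, 1/25) × {-9/5, 4/9, 7/8, 23/2}) ∪ ([1/7, 3⋅√11) × ℕ₀)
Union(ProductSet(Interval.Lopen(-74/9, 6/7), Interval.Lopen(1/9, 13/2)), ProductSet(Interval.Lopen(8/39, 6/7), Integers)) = Union(ProductSet(Interval.Lopen(-74/9, 6/7), Interval.Lopen(1/9, 13/2)), ProductSet(Interval.Lopen(8/39, 6/7), Integers))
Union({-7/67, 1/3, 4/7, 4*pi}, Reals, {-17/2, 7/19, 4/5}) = Reals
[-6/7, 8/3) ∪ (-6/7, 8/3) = [-6/7, 8/3)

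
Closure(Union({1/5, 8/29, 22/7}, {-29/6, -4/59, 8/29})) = {-29/6, -4/59, 1/5, 8/29, 22/7}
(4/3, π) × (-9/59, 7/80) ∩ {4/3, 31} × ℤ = ∅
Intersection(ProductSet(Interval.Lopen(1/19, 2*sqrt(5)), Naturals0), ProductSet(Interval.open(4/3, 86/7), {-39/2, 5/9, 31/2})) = EmptySet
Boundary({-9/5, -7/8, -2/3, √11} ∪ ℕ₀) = {-9/5, -7/8, -2/3, √11} ∪ ℕ₀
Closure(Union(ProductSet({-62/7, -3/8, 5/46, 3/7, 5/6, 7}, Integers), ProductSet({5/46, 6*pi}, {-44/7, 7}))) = Union(ProductSet({5/46, 6*pi}, {-44/7, 7}), ProductSet({-62/7, -3/8, 5/46, 3/7, 5/6, 7}, Integers))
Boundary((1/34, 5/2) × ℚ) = [1/34, 5/2] × ℝ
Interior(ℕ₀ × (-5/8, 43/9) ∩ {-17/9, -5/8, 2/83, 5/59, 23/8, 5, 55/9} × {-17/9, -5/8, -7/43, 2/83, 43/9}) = ∅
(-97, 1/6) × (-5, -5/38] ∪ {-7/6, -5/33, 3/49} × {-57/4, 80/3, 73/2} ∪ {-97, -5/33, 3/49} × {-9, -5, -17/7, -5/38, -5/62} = ({-7/6, -5/33, 3/49} × {-57/4, 80/3, 73/2}) ∪ ({-97, -5/33, 3/49} × {-9, -5, -17/7, -5/38, -5/62}) ∪ ((-97, 1/6) × (-5, -5/38])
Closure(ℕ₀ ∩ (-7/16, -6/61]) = ∅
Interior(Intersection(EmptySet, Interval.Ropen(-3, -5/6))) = EmptySet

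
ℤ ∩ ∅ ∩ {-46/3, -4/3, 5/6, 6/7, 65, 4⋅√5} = ∅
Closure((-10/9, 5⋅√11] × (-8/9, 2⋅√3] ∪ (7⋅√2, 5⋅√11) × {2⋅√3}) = ({-10/9, 5⋅√11} × [-8/9, 2⋅√3]) ∪ ([-10/9, 5⋅√11] × {-8/9, 2⋅√3}) ∪ ((-10/9, 5⋅√11] × (-8/9, 2⋅√3])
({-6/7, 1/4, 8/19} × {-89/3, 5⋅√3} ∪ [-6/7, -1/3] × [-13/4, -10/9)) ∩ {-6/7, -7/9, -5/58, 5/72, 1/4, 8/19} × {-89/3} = {-6/7, 1/4, 8/19} × {-89/3}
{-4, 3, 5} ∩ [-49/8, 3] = {-4, 3}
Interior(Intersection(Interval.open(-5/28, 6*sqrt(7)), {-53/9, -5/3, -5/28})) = EmptySet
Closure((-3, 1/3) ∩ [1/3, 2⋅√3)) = ∅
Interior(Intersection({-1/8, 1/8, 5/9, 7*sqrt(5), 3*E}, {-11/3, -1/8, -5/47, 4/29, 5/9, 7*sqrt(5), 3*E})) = EmptySet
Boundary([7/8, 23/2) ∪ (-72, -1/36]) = {-72, -1/36, 7/8, 23/2}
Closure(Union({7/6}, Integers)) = Union({7/6}, Integers)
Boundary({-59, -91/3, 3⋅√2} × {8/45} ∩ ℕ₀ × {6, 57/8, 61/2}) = ∅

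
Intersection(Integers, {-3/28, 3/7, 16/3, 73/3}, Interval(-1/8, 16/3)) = EmptySet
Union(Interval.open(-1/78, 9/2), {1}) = Interval.open(-1/78, 9/2)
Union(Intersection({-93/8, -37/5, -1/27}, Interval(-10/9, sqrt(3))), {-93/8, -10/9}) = {-93/8, -10/9, -1/27}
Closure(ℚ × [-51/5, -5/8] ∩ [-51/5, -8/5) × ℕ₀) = ∅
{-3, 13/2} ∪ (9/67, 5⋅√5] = {-3} ∪ (9/67, 5⋅√5]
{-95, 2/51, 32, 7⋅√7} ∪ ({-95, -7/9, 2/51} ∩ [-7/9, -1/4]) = {-95, -7/9, 2/51, 32, 7⋅√7}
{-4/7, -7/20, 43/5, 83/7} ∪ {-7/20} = {-4/7, -7/20, 43/5, 83/7}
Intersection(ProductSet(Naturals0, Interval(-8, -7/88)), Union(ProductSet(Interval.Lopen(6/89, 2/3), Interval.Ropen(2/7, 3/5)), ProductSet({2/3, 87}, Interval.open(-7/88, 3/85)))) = EmptySet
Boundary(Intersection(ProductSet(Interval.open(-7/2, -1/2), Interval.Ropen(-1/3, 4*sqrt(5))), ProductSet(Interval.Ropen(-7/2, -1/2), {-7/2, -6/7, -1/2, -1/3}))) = ProductSet(Interval(-7/2, -1/2), {-1/3})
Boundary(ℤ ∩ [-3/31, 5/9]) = {0}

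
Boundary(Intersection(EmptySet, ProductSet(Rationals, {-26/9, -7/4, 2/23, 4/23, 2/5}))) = EmptySet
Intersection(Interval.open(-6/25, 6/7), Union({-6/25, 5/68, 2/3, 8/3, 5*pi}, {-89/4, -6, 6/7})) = {5/68, 2/3}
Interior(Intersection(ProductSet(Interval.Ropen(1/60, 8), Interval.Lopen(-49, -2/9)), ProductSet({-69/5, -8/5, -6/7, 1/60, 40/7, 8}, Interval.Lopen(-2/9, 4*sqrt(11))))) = EmptySet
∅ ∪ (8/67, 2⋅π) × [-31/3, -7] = (8/67, 2⋅π) × [-31/3, -7]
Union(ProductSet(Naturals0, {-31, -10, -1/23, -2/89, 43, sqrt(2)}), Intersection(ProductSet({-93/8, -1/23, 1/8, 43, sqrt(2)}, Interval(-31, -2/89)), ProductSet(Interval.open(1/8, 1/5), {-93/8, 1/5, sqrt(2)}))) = ProductSet(Naturals0, {-31, -10, -1/23, -2/89, 43, sqrt(2)})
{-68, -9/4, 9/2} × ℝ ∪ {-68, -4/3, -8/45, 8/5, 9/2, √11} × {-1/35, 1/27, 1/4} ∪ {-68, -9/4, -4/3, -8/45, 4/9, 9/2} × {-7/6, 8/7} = ({-68, -9/4, 9/2} × ℝ) ∪ ({-68, -9/4, -4/3, -8/45, 4/9, 9/2} × {-7/6, 8/7}) ∪ ({-68, -4/3, -8/45, 8/5, 9/2, √11} × {-1/35, 1/27, 1/4})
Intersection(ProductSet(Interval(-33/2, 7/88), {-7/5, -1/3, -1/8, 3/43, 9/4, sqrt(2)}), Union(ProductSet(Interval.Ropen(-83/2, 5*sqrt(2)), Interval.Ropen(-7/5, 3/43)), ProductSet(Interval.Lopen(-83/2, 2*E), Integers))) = ProductSet(Interval(-33/2, 7/88), {-7/5, -1/3, -1/8})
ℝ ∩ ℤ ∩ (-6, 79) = {-5, -4, …, 78}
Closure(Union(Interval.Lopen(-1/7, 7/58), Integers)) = Union(Integers, Interval(-1/7, 7/58))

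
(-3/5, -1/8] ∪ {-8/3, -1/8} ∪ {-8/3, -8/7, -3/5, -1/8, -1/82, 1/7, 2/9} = {-8/3, -8/7, -1/82, 1/7, 2/9} ∪ [-3/5, -1/8]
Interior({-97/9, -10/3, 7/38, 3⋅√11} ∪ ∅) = ∅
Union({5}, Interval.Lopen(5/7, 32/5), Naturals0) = Union(Interval.Lopen(5/7, 32/5), Naturals0)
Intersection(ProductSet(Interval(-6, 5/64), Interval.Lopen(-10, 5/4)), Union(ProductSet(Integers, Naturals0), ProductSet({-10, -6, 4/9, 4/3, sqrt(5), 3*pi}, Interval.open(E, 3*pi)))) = ProductSet(Range(-6, 1, 1), Range(0, 2, 1))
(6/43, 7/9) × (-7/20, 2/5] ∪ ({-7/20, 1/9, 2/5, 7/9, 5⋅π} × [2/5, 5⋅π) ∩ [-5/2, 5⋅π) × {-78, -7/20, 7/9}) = ({-7/20, 1/9, 2/5, 7/9} × {7/9}) ∪ ((6/43, 7/9) × (-7/20, 2/5])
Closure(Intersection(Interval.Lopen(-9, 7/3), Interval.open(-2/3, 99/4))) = Interval(-2/3, 7/3)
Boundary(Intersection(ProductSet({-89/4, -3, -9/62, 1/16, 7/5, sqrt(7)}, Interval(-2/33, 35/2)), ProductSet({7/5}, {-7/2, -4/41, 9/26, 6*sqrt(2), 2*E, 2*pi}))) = ProductSet({7/5}, {9/26, 6*sqrt(2), 2*E, 2*pi})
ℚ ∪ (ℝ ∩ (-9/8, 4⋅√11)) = ℚ ∪ [-9/8, 4⋅√11)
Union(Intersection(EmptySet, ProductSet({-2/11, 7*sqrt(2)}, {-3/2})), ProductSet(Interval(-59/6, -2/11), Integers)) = ProductSet(Interval(-59/6, -2/11), Integers)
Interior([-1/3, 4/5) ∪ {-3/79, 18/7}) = (-1/3, 4/5)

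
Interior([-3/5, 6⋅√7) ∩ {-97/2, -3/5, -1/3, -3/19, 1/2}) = ∅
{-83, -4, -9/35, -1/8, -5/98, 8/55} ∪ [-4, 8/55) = {-83} ∪ [-4, 8/55]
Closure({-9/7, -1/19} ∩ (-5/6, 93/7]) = {-1/19}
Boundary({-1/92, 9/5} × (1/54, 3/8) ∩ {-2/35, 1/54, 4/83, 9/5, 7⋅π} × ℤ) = ∅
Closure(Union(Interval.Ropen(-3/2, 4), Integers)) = Union(Integers, Interval(-3/2, 4))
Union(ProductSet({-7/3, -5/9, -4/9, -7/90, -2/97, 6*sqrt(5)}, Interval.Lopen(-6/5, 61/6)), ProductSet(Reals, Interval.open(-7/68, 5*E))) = Union(ProductSet({-7/3, -5/9, -4/9, -7/90, -2/97, 6*sqrt(5)}, Interval.Lopen(-6/5, 61/6)), ProductSet(Reals, Interval.open(-7/68, 5*E)))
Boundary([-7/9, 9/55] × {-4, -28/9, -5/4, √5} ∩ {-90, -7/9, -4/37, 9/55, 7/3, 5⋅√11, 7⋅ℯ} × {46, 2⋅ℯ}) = ∅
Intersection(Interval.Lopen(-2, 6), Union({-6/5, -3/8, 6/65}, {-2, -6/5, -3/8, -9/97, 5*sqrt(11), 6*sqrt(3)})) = {-6/5, -3/8, -9/97, 6/65}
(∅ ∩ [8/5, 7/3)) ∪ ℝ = ℝ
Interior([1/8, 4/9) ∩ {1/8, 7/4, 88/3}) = ∅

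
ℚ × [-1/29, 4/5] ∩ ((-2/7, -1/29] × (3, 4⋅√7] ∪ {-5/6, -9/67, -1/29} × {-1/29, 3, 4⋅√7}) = {-5/6, -9/67, -1/29} × {-1/29}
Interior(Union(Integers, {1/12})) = EmptySet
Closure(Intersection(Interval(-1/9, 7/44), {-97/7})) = EmptySet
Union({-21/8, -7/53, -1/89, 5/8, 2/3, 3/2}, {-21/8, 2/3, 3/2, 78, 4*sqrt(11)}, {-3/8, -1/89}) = {-21/8, -3/8, -7/53, -1/89, 5/8, 2/3, 3/2, 78, 4*sqrt(11)}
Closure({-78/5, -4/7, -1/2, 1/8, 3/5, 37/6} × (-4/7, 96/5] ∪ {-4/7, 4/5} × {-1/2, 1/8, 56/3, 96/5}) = ({-4/7, 4/5} × {-1/2, 1/8, 56/3, 96/5}) ∪ ({-78/5, -4/7, -1/2, 1/8, 3/5, 37/6} × [-4/7, 96/5])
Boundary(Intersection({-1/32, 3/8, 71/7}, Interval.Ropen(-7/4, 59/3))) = {-1/32, 3/8, 71/7}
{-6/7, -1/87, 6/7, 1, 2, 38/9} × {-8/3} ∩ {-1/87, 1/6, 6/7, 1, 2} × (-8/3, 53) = ∅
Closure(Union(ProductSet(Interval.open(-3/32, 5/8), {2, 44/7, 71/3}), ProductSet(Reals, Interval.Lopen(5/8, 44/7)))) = Union(ProductSet(Interval(-3/32, 5/8), {44/7, 71/3}), ProductSet(Interval.open(-3/32, 5/8), {2, 44/7, 71/3}), ProductSet(Reals, Interval(5/8, 44/7)))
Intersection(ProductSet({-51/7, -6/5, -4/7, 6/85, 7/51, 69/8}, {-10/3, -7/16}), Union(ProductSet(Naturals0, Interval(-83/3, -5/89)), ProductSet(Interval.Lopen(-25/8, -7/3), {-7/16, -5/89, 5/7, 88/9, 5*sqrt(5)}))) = EmptySet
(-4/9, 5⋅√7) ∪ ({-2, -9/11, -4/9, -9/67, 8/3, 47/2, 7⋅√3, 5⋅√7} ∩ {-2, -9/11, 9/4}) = {-2, -9/11} ∪ (-4/9, 5⋅√7)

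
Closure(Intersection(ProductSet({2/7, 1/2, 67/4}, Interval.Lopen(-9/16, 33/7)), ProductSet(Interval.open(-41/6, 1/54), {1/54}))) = EmptySet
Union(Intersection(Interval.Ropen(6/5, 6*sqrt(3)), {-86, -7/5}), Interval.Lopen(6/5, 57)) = Interval.Lopen(6/5, 57)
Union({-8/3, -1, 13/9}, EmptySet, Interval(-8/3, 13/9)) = Interval(-8/3, 13/9)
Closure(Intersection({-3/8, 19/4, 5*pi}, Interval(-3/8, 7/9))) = {-3/8}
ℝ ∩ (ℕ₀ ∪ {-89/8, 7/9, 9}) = {-89/8, 7/9} ∪ ℕ₀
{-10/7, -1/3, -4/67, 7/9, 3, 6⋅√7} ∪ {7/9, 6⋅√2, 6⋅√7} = {-10/7, -1/3, -4/67, 7/9, 3, 6⋅√2, 6⋅√7}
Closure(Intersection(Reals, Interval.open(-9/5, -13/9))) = Interval(-9/5, -13/9)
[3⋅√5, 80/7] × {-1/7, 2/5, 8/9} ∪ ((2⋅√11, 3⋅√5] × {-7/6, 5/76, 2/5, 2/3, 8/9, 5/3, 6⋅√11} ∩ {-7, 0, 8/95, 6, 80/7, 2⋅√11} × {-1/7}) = [3⋅√5, 80/7] × {-1/7, 2/5, 8/9}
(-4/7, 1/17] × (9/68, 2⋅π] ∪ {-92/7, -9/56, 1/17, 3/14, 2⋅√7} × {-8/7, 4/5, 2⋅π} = ((-4/7, 1/17] × (9/68, 2⋅π]) ∪ ({-92/7, -9/56, 1/17, 3/14, 2⋅√7} × {-8/7, 4/5, 2⋅π})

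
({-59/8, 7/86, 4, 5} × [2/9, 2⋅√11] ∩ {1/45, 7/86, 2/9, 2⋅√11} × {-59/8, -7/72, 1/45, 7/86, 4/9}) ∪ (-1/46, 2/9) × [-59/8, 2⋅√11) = (-1/46, 2/9) × [-59/8, 2⋅√11)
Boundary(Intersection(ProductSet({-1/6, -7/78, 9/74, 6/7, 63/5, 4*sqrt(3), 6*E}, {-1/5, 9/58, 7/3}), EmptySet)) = EmptySet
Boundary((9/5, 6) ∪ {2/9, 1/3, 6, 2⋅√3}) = {2/9, 1/3, 9/5, 6}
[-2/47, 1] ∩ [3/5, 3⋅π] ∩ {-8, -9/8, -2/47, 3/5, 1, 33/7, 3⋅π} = {3/5, 1}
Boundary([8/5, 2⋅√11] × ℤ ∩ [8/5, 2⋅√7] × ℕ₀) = [8/5, 2⋅√7] × ℕ₀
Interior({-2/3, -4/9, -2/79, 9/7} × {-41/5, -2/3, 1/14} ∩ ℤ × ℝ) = ∅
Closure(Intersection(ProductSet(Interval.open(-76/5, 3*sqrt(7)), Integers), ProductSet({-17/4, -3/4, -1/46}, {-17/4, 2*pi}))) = EmptySet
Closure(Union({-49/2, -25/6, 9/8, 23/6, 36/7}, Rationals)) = Reals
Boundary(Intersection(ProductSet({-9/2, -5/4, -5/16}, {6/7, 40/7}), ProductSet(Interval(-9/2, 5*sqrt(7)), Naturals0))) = EmptySet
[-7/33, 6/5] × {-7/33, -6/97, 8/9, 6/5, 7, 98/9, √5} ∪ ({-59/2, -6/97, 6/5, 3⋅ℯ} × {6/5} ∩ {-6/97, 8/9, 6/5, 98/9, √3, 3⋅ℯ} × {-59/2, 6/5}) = ({-6/97, 6/5, 3⋅ℯ} × {6/5}) ∪ ([-7/33, 6/5] × {-7/33, -6/97, 8/9, 6/5, 7, 98/9, √5})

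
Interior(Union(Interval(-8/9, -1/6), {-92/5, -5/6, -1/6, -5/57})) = Interval.open(-8/9, -1/6)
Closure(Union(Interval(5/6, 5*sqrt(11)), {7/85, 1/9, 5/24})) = Union({7/85, 1/9, 5/24}, Interval(5/6, 5*sqrt(11)))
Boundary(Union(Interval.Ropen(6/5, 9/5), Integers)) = Union(Complement(Integers, Interval.open(6/5, 9/5)), {6/5, 9/5})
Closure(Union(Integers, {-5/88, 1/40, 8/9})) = Union({-5/88, 1/40, 8/9}, Integers)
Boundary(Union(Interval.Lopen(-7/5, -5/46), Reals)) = EmptySet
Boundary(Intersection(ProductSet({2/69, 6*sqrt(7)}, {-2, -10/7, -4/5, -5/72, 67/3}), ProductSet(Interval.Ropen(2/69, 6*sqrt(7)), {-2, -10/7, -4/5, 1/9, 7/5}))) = ProductSet({2/69}, {-2, -10/7, -4/5})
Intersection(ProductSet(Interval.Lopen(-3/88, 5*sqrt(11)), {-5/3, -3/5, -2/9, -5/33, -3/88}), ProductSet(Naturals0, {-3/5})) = ProductSet(Range(0, 17, 1), {-3/5})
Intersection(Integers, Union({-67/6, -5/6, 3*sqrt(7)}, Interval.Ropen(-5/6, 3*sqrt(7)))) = Range(0, 8, 1)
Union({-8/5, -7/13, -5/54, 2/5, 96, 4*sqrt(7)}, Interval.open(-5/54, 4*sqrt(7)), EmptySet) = Union({-8/5, -7/13, 96}, Interval(-5/54, 4*sqrt(7)))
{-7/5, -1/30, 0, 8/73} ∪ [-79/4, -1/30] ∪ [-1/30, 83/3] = [-79/4, 83/3]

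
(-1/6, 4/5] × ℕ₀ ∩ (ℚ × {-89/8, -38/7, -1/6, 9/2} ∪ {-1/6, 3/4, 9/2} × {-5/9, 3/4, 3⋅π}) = ∅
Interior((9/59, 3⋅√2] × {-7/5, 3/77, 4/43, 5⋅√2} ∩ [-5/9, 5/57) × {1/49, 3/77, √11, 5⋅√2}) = ∅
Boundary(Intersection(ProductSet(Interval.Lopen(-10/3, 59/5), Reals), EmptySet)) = EmptySet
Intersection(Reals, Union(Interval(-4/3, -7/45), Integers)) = Union(Integers, Interval(-4/3, -7/45))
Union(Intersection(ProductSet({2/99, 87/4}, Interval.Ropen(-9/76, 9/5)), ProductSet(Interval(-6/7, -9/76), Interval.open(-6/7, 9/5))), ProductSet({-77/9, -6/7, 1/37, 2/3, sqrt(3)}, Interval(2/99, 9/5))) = ProductSet({-77/9, -6/7, 1/37, 2/3, sqrt(3)}, Interval(2/99, 9/5))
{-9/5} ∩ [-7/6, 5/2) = ∅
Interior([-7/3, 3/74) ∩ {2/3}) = ∅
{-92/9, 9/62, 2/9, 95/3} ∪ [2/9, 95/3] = {-92/9, 9/62} ∪ [2/9, 95/3]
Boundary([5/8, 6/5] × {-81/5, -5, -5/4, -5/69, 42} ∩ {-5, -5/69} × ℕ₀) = ∅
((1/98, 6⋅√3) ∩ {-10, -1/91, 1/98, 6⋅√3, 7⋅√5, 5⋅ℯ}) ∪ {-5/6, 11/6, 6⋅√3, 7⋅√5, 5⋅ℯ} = {-5/6, 11/6, 6⋅√3, 7⋅√5, 5⋅ℯ}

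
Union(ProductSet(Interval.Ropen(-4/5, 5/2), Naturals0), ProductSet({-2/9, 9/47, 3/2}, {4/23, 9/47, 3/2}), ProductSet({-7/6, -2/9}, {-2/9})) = Union(ProductSet({-7/6, -2/9}, {-2/9}), ProductSet({-2/9, 9/47, 3/2}, {4/23, 9/47, 3/2}), ProductSet(Interval.Ropen(-4/5, 5/2), Naturals0))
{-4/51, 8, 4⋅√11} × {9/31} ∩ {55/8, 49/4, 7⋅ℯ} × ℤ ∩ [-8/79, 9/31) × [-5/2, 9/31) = ∅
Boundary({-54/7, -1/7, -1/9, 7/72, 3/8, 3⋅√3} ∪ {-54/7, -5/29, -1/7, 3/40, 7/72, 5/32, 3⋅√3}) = {-54/7, -5/29, -1/7, -1/9, 3/40, 7/72, 5/32, 3/8, 3⋅√3}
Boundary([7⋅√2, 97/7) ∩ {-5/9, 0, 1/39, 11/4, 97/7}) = ∅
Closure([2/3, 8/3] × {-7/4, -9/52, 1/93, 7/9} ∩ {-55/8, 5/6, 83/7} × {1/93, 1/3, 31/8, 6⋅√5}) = {5/6} × {1/93}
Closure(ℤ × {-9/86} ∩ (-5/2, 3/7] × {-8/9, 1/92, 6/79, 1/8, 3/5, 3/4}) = ∅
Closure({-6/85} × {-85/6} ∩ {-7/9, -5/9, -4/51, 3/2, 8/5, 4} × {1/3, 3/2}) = ∅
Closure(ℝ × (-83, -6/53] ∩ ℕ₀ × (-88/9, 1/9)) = ℕ₀ × [-88/9, -6/53]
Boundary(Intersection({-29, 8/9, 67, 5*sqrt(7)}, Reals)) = {-29, 8/9, 67, 5*sqrt(7)}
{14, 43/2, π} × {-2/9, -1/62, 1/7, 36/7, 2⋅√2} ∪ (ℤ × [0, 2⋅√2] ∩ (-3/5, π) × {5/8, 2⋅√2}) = ({0, 1, 2, 3} × {5/8, 2⋅√2}) ∪ ({14, 43/2, π} × {-2/9, -1/62, 1/7, 36/7, 2⋅√2})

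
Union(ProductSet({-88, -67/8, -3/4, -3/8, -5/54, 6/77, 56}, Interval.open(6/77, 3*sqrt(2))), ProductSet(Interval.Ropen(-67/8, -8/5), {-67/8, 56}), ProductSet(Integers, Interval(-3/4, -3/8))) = Union(ProductSet({-88, -67/8, -3/4, -3/8, -5/54, 6/77, 56}, Interval.open(6/77, 3*sqrt(2))), ProductSet(Integers, Interval(-3/4, -3/8)), ProductSet(Interval.Ropen(-67/8, -8/5), {-67/8, 56}))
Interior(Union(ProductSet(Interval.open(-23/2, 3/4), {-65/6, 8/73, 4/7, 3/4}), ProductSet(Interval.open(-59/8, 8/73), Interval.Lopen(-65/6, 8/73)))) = ProductSet(Interval.open(-59/8, 8/73), Interval.open(-65/6, 8/73))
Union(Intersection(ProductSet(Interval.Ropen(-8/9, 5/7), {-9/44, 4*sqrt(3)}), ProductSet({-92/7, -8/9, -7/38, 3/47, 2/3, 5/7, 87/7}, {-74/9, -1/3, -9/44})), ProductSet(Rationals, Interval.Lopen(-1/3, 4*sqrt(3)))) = ProductSet(Rationals, Interval.Lopen(-1/3, 4*sqrt(3)))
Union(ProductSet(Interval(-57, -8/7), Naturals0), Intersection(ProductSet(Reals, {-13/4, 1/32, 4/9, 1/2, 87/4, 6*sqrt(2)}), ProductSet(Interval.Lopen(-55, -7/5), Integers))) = ProductSet(Interval(-57, -8/7), Naturals0)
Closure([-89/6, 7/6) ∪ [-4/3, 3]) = [-89/6, 3]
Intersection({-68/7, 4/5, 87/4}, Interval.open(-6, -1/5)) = EmptySet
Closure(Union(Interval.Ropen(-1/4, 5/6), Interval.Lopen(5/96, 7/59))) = Interval(-1/4, 5/6)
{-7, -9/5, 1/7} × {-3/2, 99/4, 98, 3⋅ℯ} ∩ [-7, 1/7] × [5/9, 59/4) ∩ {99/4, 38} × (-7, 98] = ∅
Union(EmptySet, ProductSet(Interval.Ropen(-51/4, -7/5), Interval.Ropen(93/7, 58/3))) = ProductSet(Interval.Ropen(-51/4, -7/5), Interval.Ropen(93/7, 58/3))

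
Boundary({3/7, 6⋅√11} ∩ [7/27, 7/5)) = {3/7}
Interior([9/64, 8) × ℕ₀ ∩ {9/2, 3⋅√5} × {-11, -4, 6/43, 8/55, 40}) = ∅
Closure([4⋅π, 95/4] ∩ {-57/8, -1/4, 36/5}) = ∅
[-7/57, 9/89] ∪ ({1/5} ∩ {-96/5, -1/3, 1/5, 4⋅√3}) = [-7/57, 9/89] ∪ {1/5}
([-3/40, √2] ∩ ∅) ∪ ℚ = ℚ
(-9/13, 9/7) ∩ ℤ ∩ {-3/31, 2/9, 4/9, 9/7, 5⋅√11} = ∅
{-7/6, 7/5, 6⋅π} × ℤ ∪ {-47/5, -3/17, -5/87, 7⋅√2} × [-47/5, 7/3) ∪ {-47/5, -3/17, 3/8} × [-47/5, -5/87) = ({-7/6, 7/5, 6⋅π} × ℤ) ∪ ({-47/5, -3/17, 3/8} × [-47/5, -5/87)) ∪ ({-47/5, -3/17, -5/87, 7⋅√2} × [-47/5, 7/3))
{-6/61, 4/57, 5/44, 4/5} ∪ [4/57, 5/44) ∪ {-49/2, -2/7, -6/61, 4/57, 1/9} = {-49/2, -2/7, -6/61, 4/5} ∪ [4/57, 5/44]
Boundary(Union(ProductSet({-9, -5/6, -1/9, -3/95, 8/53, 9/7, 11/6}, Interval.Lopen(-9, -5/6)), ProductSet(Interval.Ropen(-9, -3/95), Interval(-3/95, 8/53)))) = Union(ProductSet({-9, -3/95}, Interval(-3/95, 8/53)), ProductSet({-9, -5/6, -1/9, -3/95, 8/53, 9/7, 11/6}, Interval(-9, -5/6)), ProductSet(Interval(-9, -3/95), {-3/95, 8/53}))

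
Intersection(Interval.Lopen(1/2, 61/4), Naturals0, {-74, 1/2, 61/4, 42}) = EmptySet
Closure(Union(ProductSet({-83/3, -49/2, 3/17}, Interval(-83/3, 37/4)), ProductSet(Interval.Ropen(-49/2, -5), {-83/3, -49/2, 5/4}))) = Union(ProductSet({-83/3, -49/2, 3/17}, Interval(-83/3, 37/4)), ProductSet(Interval(-49/2, -5), {-83/3, -49/2, 5/4}))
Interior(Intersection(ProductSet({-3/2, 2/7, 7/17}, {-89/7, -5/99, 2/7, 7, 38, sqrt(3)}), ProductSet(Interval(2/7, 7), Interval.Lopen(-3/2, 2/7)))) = EmptySet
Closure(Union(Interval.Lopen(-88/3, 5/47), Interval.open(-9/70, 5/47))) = Interval(-88/3, 5/47)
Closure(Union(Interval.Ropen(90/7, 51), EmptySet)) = Interval(90/7, 51)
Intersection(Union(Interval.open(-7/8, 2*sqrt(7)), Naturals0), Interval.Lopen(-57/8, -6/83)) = Interval.Lopen(-7/8, -6/83)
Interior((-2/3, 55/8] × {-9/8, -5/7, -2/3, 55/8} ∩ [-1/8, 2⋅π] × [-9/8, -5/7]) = ∅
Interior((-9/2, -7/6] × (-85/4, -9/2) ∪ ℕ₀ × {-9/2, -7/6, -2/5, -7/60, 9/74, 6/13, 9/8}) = ((-9/2, -7/6) ∪ ((-9/2, -7/6) \ ℕ₀)) × (-85/4, -9/2)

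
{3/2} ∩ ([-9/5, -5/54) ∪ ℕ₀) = ∅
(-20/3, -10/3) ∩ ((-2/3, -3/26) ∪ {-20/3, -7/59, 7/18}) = ∅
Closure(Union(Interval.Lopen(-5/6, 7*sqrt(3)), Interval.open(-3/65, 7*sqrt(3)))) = Interval(-5/6, 7*sqrt(3))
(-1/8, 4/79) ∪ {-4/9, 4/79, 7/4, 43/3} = {-4/9, 7/4, 43/3} ∪ (-1/8, 4/79]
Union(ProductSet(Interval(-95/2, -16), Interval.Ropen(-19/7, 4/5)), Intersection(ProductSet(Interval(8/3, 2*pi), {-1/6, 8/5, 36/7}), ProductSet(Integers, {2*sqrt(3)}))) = ProductSet(Interval(-95/2, -16), Interval.Ropen(-19/7, 4/5))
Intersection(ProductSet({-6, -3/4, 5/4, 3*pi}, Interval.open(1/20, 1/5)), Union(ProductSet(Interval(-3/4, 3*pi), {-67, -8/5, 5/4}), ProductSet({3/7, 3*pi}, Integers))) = EmptySet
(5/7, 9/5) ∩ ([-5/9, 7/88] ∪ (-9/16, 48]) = (5/7, 9/5)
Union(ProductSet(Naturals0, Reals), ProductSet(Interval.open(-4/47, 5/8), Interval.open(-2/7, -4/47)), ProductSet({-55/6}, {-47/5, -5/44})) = Union(ProductSet({-55/6}, {-47/5, -5/44}), ProductSet(Interval.open(-4/47, 5/8), Interval.open(-2/7, -4/47)), ProductSet(Naturals0, Reals))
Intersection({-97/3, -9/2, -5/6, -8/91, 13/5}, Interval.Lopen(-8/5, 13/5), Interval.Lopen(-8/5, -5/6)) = {-5/6}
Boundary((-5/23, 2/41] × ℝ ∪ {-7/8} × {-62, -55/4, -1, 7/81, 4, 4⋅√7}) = ({-5/23, 2/41} × ℝ) ∪ ({-7/8} × {-62, -55/4, -1, 7/81, 4, 4⋅√7})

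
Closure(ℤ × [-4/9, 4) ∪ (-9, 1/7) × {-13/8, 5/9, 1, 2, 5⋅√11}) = (ℤ × [-4/9, 4]) ∪ ([-9, 1/7] × {-13/8, 5/9, 1, 2, 5⋅√11})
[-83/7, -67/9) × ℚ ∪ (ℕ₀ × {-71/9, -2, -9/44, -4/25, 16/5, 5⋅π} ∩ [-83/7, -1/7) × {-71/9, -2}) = [-83/7, -67/9) × ℚ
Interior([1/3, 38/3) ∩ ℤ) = ∅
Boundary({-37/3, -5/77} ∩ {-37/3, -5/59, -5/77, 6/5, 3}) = {-37/3, -5/77}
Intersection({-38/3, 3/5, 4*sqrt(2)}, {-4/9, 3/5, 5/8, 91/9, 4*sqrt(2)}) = {3/5, 4*sqrt(2)}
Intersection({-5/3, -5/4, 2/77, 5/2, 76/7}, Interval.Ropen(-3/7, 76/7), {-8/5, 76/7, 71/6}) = EmptySet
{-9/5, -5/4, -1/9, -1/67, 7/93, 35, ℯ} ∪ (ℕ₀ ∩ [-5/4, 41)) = {-9/5, -5/4, -1/9, -1/67, 7/93, ℯ} ∪ {0, 1, …, 40}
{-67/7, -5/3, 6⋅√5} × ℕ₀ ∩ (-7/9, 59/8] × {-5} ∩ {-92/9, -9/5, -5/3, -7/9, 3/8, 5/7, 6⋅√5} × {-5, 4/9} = ∅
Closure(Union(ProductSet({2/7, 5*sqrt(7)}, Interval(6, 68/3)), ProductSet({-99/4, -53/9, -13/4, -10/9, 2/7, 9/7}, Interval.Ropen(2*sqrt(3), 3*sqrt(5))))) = Union(ProductSet({2/7, 5*sqrt(7)}, Interval(6, 68/3)), ProductSet({-99/4, -53/9, -13/4, -10/9, 2/7, 9/7}, Interval(2*sqrt(3), 3*sqrt(5))))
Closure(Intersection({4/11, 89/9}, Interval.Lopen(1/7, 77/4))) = {4/11, 89/9}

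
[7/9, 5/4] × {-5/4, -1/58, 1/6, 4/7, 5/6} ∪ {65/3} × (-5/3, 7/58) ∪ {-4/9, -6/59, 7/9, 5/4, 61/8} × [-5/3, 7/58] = ({65/3} × (-5/3, 7/58)) ∪ ({-4/9, -6/59, 7/9, 5/4, 61/8} × [-5/3, 7/58]) ∪ ([7/9, 5/4] × {-5/4, -1/58, 1/6, 4/7, 5/6})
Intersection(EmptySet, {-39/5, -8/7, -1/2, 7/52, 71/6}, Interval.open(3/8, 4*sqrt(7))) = EmptySet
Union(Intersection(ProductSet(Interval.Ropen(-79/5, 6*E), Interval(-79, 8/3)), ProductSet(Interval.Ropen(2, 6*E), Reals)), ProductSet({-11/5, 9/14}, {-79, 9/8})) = Union(ProductSet({-11/5, 9/14}, {-79, 9/8}), ProductSet(Interval.Ropen(2, 6*E), Interval(-79, 8/3)))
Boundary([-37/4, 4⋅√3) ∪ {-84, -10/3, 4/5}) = {-84, -37/4, 4⋅√3}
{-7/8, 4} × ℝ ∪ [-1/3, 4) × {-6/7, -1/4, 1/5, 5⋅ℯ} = ({-7/8, 4} × ℝ) ∪ ([-1/3, 4) × {-6/7, -1/4, 1/5, 5⋅ℯ})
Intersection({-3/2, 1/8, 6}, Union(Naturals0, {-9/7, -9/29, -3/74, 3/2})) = {6}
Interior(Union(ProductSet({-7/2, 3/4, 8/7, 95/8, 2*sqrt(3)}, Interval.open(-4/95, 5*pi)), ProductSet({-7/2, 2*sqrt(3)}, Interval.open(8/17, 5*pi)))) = EmptySet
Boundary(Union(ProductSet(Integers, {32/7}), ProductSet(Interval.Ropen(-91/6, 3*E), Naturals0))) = Union(ProductSet(Integers, {32/7}), ProductSet(Interval(-91/6, 3*E), Naturals0))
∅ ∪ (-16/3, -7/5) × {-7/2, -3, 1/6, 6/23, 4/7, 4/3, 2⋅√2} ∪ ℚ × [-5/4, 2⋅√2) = (ℚ × [-5/4, 2⋅√2)) ∪ ((-16/3, -7/5) × {-7/2, -3, 1/6, 6/23, 4/7, 4/3, 2⋅√2})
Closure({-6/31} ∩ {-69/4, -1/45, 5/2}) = ∅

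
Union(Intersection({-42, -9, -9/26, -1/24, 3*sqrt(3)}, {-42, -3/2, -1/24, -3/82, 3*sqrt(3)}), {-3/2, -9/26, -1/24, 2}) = {-42, -3/2, -9/26, -1/24, 2, 3*sqrt(3)}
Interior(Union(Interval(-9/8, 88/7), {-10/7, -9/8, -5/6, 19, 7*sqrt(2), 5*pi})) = Interval.open(-9/8, 88/7)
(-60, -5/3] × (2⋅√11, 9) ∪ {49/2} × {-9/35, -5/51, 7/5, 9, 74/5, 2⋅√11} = ({49/2} × {-9/35, -5/51, 7/5, 9, 74/5, 2⋅√11}) ∪ ((-60, -5/3] × (2⋅√11, 9))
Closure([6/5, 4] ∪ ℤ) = ℤ ∪ [6/5, 4]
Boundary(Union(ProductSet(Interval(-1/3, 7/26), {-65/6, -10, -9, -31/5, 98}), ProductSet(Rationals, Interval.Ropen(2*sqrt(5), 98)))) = Union(ProductSet(Interval(-1/3, 7/26), {-65/6, -10, -9, -31/5, 98}), ProductSet(Reals, Interval(2*sqrt(5), 98)))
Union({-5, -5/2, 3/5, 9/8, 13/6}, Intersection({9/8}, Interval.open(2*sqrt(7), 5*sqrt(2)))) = {-5, -5/2, 3/5, 9/8, 13/6}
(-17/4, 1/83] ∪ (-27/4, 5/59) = (-27/4, 5/59)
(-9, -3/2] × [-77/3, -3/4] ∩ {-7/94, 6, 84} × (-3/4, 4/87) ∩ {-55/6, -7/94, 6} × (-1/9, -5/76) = ∅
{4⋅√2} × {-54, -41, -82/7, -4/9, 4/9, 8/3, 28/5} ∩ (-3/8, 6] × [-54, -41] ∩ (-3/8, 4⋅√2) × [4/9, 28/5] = ∅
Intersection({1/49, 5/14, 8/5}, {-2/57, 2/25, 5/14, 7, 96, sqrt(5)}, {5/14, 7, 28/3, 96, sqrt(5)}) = {5/14}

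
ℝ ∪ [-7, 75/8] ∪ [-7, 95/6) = (-∞, ∞)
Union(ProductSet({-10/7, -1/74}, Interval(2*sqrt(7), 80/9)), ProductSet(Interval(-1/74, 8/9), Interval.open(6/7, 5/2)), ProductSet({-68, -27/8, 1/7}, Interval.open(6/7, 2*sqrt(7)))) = Union(ProductSet({-10/7, -1/74}, Interval(2*sqrt(7), 80/9)), ProductSet({-68, -27/8, 1/7}, Interval.open(6/7, 2*sqrt(7))), ProductSet(Interval(-1/74, 8/9), Interval.open(6/7, 5/2)))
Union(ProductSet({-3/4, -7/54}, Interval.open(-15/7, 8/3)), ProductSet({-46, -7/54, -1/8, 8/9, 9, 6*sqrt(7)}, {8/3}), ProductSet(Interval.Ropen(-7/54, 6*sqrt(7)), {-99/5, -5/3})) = Union(ProductSet({-3/4, -7/54}, Interval.open(-15/7, 8/3)), ProductSet({-46, -7/54, -1/8, 8/9, 9, 6*sqrt(7)}, {8/3}), ProductSet(Interval.Ropen(-7/54, 6*sqrt(7)), {-99/5, -5/3}))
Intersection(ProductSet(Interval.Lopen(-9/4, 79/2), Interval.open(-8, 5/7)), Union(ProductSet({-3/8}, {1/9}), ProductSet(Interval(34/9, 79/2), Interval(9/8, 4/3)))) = ProductSet({-3/8}, {1/9})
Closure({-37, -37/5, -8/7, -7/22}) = {-37, -37/5, -8/7, -7/22}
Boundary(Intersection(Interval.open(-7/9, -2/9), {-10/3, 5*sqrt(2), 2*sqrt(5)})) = EmptySet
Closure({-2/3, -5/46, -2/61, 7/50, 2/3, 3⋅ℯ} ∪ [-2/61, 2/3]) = {-2/3, -5/46, 3⋅ℯ} ∪ [-2/61, 2/3]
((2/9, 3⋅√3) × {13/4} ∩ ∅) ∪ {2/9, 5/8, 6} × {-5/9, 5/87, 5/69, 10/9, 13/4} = {2/9, 5/8, 6} × {-5/9, 5/87, 5/69, 10/9, 13/4}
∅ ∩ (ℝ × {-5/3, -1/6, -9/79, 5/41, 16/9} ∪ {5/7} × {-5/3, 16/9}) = ∅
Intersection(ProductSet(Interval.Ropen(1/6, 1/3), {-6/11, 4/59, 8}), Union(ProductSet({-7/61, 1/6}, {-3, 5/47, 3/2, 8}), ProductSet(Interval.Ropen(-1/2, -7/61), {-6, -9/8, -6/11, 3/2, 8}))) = ProductSet({1/6}, {8})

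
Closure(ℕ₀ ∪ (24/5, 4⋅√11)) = ℕ₀ ∪ [24/5, 4⋅√11] ∪ (ℕ₀ \ (24/5, 4⋅√11))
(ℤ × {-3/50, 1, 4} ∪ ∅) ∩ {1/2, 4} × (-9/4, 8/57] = {4} × {-3/50}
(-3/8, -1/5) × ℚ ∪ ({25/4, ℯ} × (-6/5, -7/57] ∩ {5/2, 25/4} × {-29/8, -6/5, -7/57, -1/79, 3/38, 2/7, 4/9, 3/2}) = ({25/4} × {-7/57}) ∪ ((-3/8, -1/5) × ℚ)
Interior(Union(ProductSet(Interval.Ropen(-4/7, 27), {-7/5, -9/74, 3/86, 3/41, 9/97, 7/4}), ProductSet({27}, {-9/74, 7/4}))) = EmptySet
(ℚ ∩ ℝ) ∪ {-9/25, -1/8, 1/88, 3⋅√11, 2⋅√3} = ℚ ∪ {3⋅√11, 2⋅√3}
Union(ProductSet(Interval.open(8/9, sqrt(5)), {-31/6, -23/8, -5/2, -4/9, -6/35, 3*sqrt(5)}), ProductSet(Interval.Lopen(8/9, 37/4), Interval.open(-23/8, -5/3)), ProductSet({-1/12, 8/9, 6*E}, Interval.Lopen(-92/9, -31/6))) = Union(ProductSet({-1/12, 8/9, 6*E}, Interval.Lopen(-92/9, -31/6)), ProductSet(Interval.Lopen(8/9, 37/4), Interval.open(-23/8, -5/3)), ProductSet(Interval.open(8/9, sqrt(5)), {-31/6, -23/8, -5/2, -4/9, -6/35, 3*sqrt(5)}))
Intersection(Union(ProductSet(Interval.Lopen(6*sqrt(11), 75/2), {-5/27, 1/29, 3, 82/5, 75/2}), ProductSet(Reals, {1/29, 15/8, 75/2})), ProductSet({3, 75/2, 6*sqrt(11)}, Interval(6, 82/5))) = ProductSet({75/2}, {82/5})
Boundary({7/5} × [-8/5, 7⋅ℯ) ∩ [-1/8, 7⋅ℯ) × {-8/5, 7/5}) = {7/5} × {-8/5, 7/5}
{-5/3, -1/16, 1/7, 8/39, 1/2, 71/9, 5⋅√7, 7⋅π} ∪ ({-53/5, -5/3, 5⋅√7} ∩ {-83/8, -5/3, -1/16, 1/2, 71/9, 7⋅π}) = {-5/3, -1/16, 1/7, 8/39, 1/2, 71/9, 5⋅√7, 7⋅π}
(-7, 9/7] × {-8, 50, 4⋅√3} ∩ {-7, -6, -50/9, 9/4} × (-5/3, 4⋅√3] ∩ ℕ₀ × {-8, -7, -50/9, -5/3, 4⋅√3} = ∅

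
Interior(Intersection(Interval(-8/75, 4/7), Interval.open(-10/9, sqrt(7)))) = Interval.open(-8/75, 4/7)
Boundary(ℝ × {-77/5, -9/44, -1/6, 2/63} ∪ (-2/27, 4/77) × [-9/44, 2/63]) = (ℝ × {-77/5, -9/44, 2/63}) ∪ ({-2/27, 4/77} × [-9/44, 2/63]) ∪ (((-∞, -2/27] ∪ [4/77, ∞)) × {-77/5, -9/44, -1/6, 2/63})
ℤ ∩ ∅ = ∅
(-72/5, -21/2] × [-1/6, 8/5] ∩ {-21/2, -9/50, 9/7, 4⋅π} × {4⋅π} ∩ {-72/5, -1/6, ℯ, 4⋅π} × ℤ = ∅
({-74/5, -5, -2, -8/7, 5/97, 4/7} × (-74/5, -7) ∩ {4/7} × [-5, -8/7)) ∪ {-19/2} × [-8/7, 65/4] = {-19/2} × [-8/7, 65/4]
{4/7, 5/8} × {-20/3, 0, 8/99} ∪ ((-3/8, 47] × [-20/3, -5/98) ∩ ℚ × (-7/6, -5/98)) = ({4/7, 5/8} × {-20/3, 0, 8/99}) ∪ ((ℚ ∩ (-3/8, 47]) × (-7/6, -5/98))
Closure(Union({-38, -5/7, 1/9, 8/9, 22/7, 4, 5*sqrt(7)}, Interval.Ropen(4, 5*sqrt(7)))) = Union({-38, -5/7, 1/9, 8/9, 22/7}, Interval(4, 5*sqrt(7)))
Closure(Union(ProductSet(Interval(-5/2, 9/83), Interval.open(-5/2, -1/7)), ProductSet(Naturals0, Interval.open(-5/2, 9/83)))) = Union(ProductSet(Interval(-5/2, 9/83), Interval(-5/2, -1/7)), ProductSet(Union(Complement(Naturals0, Interval.open(-5/2, 9/83)), Naturals0), Interval(-5/2, 9/83)))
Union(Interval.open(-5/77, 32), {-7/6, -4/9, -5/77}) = Union({-7/6, -4/9}, Interval.Ropen(-5/77, 32))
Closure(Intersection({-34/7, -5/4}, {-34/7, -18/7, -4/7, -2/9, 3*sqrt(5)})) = {-34/7}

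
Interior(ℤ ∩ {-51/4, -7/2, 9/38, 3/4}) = ∅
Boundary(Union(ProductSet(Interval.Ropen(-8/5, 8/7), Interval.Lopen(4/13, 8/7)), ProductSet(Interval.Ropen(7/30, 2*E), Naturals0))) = Union(ProductSet({-8/5, 8/7}, Interval(4/13, 8/7)), ProductSet(Interval(-8/5, 8/7), {4/13, 8/7}), ProductSet(Interval(7/30, 2*E), Complement(Naturals0, Interval.open(4/13, 8/7))), ProductSet(Interval(8/7, 2*E), Naturals0))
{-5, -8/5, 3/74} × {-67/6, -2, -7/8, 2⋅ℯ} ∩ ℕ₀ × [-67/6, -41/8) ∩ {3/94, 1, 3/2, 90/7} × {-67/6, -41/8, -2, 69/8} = ∅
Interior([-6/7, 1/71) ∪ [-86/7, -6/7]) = (-86/7, 1/71)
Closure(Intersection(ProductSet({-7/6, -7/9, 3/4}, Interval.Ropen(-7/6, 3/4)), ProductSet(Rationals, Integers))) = ProductSet({-7/6, -7/9, 3/4}, Range(-1, 1, 1))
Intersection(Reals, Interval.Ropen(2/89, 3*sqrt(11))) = Interval.Ropen(2/89, 3*sqrt(11))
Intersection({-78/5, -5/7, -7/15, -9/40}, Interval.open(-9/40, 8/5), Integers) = EmptySet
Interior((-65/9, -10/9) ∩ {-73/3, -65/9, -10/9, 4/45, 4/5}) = ∅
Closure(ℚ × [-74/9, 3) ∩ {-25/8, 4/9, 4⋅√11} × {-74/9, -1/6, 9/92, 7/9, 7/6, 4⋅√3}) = {-25/8, 4/9} × {-74/9, -1/6, 9/92, 7/9, 7/6}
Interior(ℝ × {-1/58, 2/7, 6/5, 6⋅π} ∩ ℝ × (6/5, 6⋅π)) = ∅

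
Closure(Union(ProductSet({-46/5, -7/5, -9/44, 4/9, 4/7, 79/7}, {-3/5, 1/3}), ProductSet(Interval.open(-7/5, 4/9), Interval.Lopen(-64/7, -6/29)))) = Union(ProductSet({-7/5, 4/9}, Interval(-64/7, -6/29)), ProductSet({-46/5, -7/5, -9/44, 4/9, 4/7, 79/7}, {-3/5, 1/3}), ProductSet(Interval(-7/5, 4/9), {-64/7, -6/29}), ProductSet(Interval.open(-7/5, 4/9), Interval.Lopen(-64/7, -6/29)))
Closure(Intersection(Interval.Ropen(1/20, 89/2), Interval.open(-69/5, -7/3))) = EmptySet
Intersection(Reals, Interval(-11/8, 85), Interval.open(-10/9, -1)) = Interval.open(-10/9, -1)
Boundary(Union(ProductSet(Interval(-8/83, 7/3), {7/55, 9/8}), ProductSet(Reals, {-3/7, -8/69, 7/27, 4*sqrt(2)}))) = Union(ProductSet(Interval(-8/83, 7/3), {7/55, 9/8}), ProductSet(Reals, {-3/7, -8/69, 7/27, 4*sqrt(2)}))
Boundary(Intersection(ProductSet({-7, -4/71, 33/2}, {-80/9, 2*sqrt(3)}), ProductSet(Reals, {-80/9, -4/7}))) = ProductSet({-7, -4/71, 33/2}, {-80/9})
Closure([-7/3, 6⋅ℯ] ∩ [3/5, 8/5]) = [3/5, 8/5]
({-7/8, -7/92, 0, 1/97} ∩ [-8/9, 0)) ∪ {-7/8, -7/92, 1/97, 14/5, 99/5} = {-7/8, -7/92, 1/97, 14/5, 99/5}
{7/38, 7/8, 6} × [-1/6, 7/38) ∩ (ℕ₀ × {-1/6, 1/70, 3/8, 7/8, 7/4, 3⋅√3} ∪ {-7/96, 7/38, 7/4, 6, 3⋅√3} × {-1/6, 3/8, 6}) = ({6} × {-1/6, 1/70}) ∪ ({7/38, 6} × {-1/6})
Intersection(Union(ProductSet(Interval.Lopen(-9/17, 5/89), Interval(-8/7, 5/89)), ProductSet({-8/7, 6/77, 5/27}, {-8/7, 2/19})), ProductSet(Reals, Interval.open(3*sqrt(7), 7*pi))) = EmptySet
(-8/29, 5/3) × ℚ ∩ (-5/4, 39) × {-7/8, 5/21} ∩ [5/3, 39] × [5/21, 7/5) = ∅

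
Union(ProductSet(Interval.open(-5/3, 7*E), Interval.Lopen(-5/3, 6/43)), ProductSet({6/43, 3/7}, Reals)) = Union(ProductSet({6/43, 3/7}, Reals), ProductSet(Interval.open(-5/3, 7*E), Interval.Lopen(-5/3, 6/43)))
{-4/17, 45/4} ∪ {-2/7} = {-2/7, -4/17, 45/4}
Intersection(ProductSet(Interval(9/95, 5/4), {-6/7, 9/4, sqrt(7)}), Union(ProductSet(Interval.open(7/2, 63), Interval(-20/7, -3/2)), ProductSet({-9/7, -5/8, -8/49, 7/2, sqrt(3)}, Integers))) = EmptySet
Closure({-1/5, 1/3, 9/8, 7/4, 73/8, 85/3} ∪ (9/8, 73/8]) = {-1/5, 1/3, 85/3} ∪ [9/8, 73/8]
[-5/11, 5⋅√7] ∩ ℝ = [-5/11, 5⋅√7]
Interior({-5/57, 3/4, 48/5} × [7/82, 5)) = ∅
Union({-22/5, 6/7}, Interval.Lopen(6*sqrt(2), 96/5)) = Union({-22/5, 6/7}, Interval.Lopen(6*sqrt(2), 96/5))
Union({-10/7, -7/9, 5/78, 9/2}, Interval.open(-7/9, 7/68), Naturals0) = Union({-10/7, 9/2}, Interval.Ropen(-7/9, 7/68), Naturals0)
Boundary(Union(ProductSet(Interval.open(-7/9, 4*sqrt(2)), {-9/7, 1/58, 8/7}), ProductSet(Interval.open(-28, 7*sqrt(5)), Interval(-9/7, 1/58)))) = Union(ProductSet({-28, 7*sqrt(5)}, Interval(-9/7, 1/58)), ProductSet(Interval(-28, 7*sqrt(5)), {-9/7, 1/58}), ProductSet(Interval(-7/9, 4*sqrt(2)), {-9/7, 1/58, 8/7}))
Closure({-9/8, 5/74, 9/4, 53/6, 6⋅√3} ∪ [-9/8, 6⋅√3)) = [-9/8, 6⋅√3]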